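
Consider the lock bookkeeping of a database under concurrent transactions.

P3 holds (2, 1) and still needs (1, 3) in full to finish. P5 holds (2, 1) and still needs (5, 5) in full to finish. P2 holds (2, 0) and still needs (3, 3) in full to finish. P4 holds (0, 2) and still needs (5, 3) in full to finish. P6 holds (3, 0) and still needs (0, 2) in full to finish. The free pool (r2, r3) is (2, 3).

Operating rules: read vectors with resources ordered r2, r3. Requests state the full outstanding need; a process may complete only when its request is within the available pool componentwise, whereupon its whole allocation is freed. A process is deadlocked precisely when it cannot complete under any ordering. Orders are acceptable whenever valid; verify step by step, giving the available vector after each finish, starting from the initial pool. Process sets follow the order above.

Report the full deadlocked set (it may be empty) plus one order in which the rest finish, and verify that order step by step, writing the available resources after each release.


The deadlocked set is empty.
Key observation: P3 can run right away; the returned allocation unlocks the remaining processes in turn.
The rest can finish in the order P3, P6, P2, P4, P5. Verifying each step:
  pool = (2, 3)
  run P3 (needs (1, 3), free (2, 3)); after release of (2, 1) the pool is (4, 4)
  run P6 (needs (0, 2), free (4, 4)); after release of (3, 0) the pool is (7, 4)
  run P2 (needs (3, 3), free (7, 4)); after release of (2, 0) the pool is (9, 4)
  run P4 (needs (5, 3), free (9, 4)); after release of (0, 2) the pool is (9, 6)
  run P5 (needs (5, 5), free (9, 6)); after release of (2, 1) the pool is (11, 7)


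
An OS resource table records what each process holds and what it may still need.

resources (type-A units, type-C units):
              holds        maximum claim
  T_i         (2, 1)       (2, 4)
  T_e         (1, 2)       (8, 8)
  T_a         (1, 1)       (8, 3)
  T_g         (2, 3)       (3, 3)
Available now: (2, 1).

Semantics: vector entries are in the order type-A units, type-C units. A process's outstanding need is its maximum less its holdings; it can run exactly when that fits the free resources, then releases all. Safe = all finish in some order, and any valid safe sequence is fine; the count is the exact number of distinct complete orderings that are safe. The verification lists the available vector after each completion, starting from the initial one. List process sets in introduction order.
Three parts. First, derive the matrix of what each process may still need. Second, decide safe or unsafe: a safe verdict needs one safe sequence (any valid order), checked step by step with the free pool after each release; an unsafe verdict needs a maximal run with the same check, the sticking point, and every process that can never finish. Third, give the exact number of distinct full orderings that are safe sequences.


(1) Outstanding need per process (order type-A units, type-C units):
  T_i: (0, 3)
  T_e: (7, 6)
  T_a: (7, 2)
  T_g: (1, 0)
(2) UNSAFE — no complete ordering exists.
Key observation: once T_g, T_i finish, the pool peaks at (6, 5) — and every remaining process still needs more type-A units than that.
A maximal execution: T_g, T_i — then nothing else fits. Check, step by step:
  pool = (2, 1)
  run T_g (needs (1, 0), free (2, 1)); after release of (2, 3) the pool is (4, 4)
  run T_i (needs (0, 3), free (4, 4)); after release of (2, 1) the pool is (6, 5)
  blocked: T_e wants (7, 6), pool (6, 5) — not enough type-A units and type-C units
  blocked: T_a wants (7, 2), pool (6, 5) — not enough type-A units
Never able to finish: T_e and T_a.
(3) The exact count: 0 of the possible complete orderings are safe sequences.


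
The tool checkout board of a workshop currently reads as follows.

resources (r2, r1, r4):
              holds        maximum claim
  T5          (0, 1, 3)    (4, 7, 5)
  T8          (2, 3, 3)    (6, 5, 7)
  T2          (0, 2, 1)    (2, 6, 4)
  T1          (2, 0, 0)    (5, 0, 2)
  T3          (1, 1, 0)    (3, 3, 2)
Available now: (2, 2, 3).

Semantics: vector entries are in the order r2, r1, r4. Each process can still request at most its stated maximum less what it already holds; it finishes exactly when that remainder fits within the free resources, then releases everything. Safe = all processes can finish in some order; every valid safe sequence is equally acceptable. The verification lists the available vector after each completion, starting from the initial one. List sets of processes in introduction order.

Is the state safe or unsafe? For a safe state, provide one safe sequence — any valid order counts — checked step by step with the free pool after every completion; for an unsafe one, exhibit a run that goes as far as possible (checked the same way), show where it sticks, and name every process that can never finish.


The state is UNSAFE.
Key observation: after T3, T1 the pool peaks at (5, 3, 3), and each blocked process is short somewhere: T5 on r1; T8 on r4; T2 on r1.
A maximal execution: T3, T1 — then nothing else fits. Verifying each step:
  pool = (2, 2, 3)
  T3 needs (2, 2, 2) <= (2, 2, 3) -> finishes; pool += (1, 1, 0) = (3, 3, 3)
  T1 needs (3, 0, 2) <= (3, 3, 3) -> finishes; pool += (2, 0, 0) = (5, 3, 3)
  T5 cannot run: need (4, 6, 2) vs free (5, 3, 3) (insufficient r1)
  T8 cannot run: need (4, 2, 4) vs free (5, 3, 3) (insufficient r4)
  T2 cannot run: need (2, 4, 3) vs free (5, 3, 3) (insufficient r1)
Never able to finish: T5, T8 and T2.


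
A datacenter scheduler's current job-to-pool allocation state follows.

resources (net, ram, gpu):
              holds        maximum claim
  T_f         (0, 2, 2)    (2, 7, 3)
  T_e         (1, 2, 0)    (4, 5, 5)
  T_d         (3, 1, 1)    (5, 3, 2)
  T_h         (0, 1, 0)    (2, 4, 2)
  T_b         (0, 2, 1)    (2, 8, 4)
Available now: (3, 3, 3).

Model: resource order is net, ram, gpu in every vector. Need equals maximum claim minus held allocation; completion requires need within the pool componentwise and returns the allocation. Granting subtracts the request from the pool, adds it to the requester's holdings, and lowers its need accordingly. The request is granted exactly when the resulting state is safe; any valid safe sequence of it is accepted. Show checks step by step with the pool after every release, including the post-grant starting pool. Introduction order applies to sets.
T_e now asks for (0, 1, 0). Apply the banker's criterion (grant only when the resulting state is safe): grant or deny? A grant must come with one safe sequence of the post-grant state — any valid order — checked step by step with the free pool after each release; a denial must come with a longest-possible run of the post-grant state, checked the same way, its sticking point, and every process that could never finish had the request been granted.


DENY: after the grant no complete ordering would exist.
Key observation: after T_d, T_h the pool peaks at (6, 4, 4), and each blocked process is short somewhere: T_f on ram; T_e on gpu; T_b on ram.
Pretend the grant happened; the run T_d, T_h goes as far as possible. Walking it through:
  pool = (3, 2, 3)
  T_d needs (2, 2, 1) <= (3, 2, 3) -> finishes; pool += (3, 1, 1) = (6, 3, 4)
  T_h needs (2, 3, 2) <= (6, 3, 4) -> finishes; pool += (0, 1, 0) = (6, 4, 4)
  blocked: T_f wants (2, 5, 1), pool (6, 4, 4) — not enough ram
  blocked: T_e wants (3, 2, 5), pool (6, 4, 4) — not enough gpu
  blocked: T_b wants (2, 6, 3), pool (6, 4, 4) — not enough ram
Processes that could never finish after the grant: T_f, T_e and T_b.


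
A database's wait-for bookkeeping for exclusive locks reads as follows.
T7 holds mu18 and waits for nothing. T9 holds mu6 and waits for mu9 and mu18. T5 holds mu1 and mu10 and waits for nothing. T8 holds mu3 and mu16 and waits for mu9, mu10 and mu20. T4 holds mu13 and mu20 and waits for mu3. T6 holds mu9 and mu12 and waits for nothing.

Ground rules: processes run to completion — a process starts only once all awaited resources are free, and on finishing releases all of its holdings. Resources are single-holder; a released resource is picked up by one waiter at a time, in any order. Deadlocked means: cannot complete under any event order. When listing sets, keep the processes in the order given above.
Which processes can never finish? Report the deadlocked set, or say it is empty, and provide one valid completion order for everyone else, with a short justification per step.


The deadlocked set is T8 and T4.
Key observation: the knot is the closed ring of waits T8 -> T4 -> T8; no other process is dragged down with it.
A valid finishing order for the others: T5, T7, T6, T9.
Verifying each step:
  T5 waits on nothing -> runs at once and releases mu1 and mu10
  T7 waits on nothing -> runs at once and releases mu18
  T6 waits on nothing -> runs at once and releases mu9 and mu12
  T9 waits on mu9 and mu18 — all released -> runs and releases mu6


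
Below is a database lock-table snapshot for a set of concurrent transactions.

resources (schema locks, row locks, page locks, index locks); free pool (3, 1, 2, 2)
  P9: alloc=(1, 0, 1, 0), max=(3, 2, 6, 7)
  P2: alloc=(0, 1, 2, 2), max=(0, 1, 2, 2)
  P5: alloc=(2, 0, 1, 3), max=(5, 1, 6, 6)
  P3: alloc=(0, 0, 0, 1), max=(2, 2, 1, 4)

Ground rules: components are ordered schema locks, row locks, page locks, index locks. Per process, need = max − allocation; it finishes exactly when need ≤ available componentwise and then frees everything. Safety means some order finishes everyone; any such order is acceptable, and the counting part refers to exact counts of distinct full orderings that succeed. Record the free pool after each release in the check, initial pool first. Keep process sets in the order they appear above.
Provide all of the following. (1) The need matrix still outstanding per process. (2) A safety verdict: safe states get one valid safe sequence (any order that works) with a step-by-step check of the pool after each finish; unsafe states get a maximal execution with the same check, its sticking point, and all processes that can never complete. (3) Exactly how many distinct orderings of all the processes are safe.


(1) Need matrix, components ordered schema locks, row locks, page locks, index locks:
  P9: (2, 2, 5, 7)
  P2: (0, 0, 0, 0)
  P5: (3, 1, 5, 3)
  P3: (2, 2, 1, 3)
(2) UNSAFE.
Key observation: no order helps: past P2, P3, the free pool tops out at (3, 2, 4, 5), below what each blocked process needs in page locks.
Going as far as possible: P2, P3; after that, nothing fits. Step-by-step check:
  pool = (3, 1, 2, 2)
  P2: need (0, 0, 0, 0) fits (3, 1, 2, 2); releases (0, 1, 2, 2), pool now (3, 2, 4, 4)
  P3: need (2, 2, 1, 3) fits (3, 2, 4, 4); releases (0, 0, 0, 1), pool now (3, 2, 4, 5)
  blocked: P9 wants (2, 2, 5, 7), pool (3, 2, 4, 5) — not enough page locks and index locks
  blocked: P5 wants (3, 1, 5, 3), pool (3, 2, 4, 5) — not enough page locks
Processes that can never finish: P9 and P5.
(3) Exactly 0 of the possible complete orderings are safe sequences.


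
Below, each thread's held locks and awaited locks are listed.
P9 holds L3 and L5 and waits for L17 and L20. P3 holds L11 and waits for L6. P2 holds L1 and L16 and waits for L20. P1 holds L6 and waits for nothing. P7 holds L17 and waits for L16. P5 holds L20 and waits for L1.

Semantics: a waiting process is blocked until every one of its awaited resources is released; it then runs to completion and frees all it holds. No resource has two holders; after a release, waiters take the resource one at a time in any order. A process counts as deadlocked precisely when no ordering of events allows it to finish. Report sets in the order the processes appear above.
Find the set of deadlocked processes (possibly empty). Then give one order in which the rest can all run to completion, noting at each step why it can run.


Deadlocked set: P9, P2, P7 and P5.
Key observation: along P2 -> P5 -> P2, each member waits on what the next one holds — a deadlock; P9 and P7 wait into the deadlock from upstream.
One completion order for the rest: P1, P3.
Verifying each step:
  P1: no waits; runs immediately, freeing L6
  P3 waits on L6 — all released -> runs and releases L11


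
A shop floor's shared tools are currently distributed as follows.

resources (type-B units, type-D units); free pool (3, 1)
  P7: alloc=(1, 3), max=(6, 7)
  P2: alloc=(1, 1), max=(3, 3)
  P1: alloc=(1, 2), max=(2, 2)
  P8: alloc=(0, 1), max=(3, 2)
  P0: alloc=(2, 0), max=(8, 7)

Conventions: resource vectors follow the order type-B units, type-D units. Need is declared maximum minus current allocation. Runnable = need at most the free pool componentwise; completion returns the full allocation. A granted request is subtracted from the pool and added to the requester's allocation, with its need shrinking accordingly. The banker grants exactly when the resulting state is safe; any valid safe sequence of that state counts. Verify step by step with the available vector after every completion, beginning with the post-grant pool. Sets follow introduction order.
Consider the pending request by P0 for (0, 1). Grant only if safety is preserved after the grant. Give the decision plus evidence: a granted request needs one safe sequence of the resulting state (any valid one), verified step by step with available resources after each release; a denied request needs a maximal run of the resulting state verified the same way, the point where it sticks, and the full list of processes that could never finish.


GRANT — the state after the grant stays safe, e.g. via P1, P2, P8, P7, P0.
Key observation: post-grant, (3, 0) remains, and an order beginning with P1 completes everyone.
Verifying the post-grant state step by step:
  pool = (3, 0)
  P1 needs (1, 0) <= (3, 0) -> finishes; pool += (1, 2) = (4, 2)
  P2 needs (2, 2) <= (4, 2) -> finishes; pool += (1, 1) = (5, 3)
  P8 needs (3, 1) <= (5, 3) -> finishes; pool += (0, 1) = (5, 4)
  P7 needs (5, 4) <= (5, 4) -> finishes; pool += (1, 3) = (6, 7)
  P0 needs (6, 6) <= (6, 7) -> finishes; pool += (2, 1) = (8, 8)


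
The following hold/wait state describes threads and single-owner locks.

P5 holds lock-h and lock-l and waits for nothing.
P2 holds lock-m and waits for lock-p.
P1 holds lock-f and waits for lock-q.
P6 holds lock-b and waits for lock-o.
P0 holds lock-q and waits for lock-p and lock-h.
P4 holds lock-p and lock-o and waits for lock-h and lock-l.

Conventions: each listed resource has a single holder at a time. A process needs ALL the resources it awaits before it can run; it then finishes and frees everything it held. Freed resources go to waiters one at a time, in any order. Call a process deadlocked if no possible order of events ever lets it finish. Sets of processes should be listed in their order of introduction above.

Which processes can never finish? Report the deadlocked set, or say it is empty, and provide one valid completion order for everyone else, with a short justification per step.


No process is deadlocked.
Key observation: although several processes wait, no cycle exists — each chain bottoms out at a free runner.
A valid finishing order for the others: P5, P4, P2, P0, P1, P6.
Verifying each step:
  P5 waits on nothing -> runs at once and releases lock-h and lock-l
  P4: everything it awaited (lock-h and lock-l) is free; runs, freeing lock-p and lock-o
  P2: everything it awaited (lock-p) is free; runs, freeing lock-m
  P0: everything it awaited (lock-p and lock-h) is free; runs, freeing lock-q
  P1: everything it awaited (lock-q) is free; runs, freeing lock-f
  P6: everything it awaited (lock-o) is free; runs, freeing lock-b


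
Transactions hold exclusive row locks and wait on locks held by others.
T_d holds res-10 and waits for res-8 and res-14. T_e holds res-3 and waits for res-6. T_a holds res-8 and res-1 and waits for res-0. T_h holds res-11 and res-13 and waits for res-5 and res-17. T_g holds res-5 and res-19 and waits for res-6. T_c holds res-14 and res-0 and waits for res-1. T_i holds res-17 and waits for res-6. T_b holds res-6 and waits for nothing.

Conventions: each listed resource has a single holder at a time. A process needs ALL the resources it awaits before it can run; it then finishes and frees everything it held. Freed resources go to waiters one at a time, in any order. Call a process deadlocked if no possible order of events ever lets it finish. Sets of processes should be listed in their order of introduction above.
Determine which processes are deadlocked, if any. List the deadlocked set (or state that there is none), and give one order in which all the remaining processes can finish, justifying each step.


The deadlocked set is T_d, T_a and T_c.
Key observation: the loop T_a -> T_c -> T_a blocks itself forever; T_d waits into the deadlock from upstream.
The rest can finish in the order T_b, T_e, T_g, T_i, T_h.
Walking it through:
  T_b: no waits; runs immediately, freeing res-6
  run T_e (all its waits — res-6 — are resolved); releases res-3
  run T_g (all its waits — res-6 — are resolved); releases res-5 and res-19
  run T_i (all its waits — res-6 — are resolved); releases res-17
  run T_h (all its waits — res-5 and res-17 — are resolved); releases res-11 and res-13


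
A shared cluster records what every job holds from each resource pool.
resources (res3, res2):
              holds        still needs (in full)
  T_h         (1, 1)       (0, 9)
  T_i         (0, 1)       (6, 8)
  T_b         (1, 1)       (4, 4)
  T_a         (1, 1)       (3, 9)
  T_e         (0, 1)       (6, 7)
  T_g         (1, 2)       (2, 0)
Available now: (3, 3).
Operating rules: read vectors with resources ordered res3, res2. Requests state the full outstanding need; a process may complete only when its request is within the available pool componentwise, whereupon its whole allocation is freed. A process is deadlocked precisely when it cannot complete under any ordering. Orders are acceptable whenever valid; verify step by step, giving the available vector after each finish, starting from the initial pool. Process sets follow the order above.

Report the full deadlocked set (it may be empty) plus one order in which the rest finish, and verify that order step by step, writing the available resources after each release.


The deadlocked set is T_h, T_i, T_a and T_e.
Key observation: res2 is the bottleneck — with T_g, T_b done the pool holds (5, 6), short of every remaining need.
A valid finishing order for the others: T_g, T_b. Walking it through:
  pool = (3, 3)
  T_g: need (2, 0) fits (3, 3); releases (1, 2), pool now (4, 5)
  T_b: need (4, 4) fits (4, 5); releases (1, 1), pool now (5, 6)
None of the blocked processes ever fits:
  T_h cannot run: need (0, 9) vs free (5, 6) (insufficient res2)
  T_i cannot run: need (6, 8) vs free (5, 6) (insufficient res3 and res2)
  T_a cannot run: need (3, 9) vs free (5, 6) (insufficient res2)
  T_e cannot run: need (6, 7) vs free (5, 6) (insufficient res3 and res2)


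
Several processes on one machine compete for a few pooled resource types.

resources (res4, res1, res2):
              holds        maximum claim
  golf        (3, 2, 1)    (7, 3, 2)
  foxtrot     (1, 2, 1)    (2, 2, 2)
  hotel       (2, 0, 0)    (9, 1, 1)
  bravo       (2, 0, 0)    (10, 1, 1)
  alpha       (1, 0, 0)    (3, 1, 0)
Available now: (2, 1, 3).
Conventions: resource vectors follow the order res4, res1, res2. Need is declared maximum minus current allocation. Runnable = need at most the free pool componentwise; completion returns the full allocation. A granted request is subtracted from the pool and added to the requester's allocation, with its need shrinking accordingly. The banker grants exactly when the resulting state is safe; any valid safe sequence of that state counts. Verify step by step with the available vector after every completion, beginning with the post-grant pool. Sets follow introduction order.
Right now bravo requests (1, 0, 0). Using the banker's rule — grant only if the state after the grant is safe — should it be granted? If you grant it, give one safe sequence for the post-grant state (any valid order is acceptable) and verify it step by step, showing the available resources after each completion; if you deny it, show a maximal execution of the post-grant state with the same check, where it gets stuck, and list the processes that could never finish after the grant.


DENY: after the grant no complete ordering would exist.
Key observation: after foxtrot, alpha complete, (3, 3, 4) is the best the pool ever gets, yet each leftover process wants more res4.
Pretend the grant happened; the run foxtrot, alpha goes as far as possible. Check, step by step:
  pool = (1, 1, 3)
  run foxtrot (needs (1, 0, 1), free (1, 1, 3)); after release of (1, 2, 1) the pool is (2, 3, 4)
  run alpha (needs (2, 1, 0), free (2, 3, 4)); after release of (1, 0, 0) the pool is (3, 3, 4)
  golf cannot run: need (4, 1, 1) vs free (3, 3, 4) (insufficient res4)
  hotel cannot run: need (7, 1, 1) vs free (3, 3, 4) (insufficient res4)
  bravo cannot run: need (7, 1, 1) vs free (3, 3, 4) (insufficient res4)
Processes that could never finish after the grant: golf, hotel and bravo.


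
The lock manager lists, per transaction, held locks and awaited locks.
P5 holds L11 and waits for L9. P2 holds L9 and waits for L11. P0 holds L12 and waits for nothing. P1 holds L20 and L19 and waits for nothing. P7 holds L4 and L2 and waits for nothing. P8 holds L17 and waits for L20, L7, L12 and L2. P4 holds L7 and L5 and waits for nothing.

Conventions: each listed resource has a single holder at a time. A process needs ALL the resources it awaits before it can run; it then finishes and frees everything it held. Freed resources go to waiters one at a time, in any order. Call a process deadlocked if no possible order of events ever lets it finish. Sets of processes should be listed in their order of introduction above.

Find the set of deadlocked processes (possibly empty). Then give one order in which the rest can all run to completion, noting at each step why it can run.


Deadlocked: P5 and P2.
Key observation: the knot is the closed ring of waits P5 -> P2 -> P5; no other process is dragged down with it.
One completion order for the rest: P1, P7, P4, P0, P8.
Step-by-step check:
  run P1 (it waits on nothing); releases L20 and L19
  run P7 (it waits on nothing); releases L4 and L2
  run P4 (it waits on nothing); releases L7 and L5
  run P0 (it waits on nothing); releases L12
  P8: everything it awaited (L20, L7, L12 and L2) is free; runs, freeing L17


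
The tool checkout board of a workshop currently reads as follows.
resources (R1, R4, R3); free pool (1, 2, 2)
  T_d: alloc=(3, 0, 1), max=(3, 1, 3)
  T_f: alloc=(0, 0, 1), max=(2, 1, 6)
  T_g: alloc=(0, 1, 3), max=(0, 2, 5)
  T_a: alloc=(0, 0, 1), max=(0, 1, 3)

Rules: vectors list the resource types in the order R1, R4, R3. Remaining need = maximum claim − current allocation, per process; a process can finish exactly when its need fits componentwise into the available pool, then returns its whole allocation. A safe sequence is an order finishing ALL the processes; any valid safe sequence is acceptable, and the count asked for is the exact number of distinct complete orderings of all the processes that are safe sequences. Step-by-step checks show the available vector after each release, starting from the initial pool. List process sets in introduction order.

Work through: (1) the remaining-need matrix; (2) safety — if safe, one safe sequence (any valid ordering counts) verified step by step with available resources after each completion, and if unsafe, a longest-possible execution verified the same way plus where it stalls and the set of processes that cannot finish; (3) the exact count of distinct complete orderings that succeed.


(1) Remaining need (order R1, R4, R3):
  T_d: (0, 1, 2)
  T_f: (2, 1, 5)
  T_g: (0, 1, 2)
  T_a: (0, 1, 2)
(2) The state is SAFE; one workable sequence: T_a, T_d, T_g, T_f.
Key observation: T_a is the earliest step where a requested resource binds exactly: need (0, 1, 2), pool (1, 2, 2) at its turn.
Check, step by step:
  pool = (1, 2, 2)
  T_a: need (0, 1, 2) fits (1, 2, 2); releases (0, 0, 1), pool now (1, 2, 3)
  T_d: need (0, 1, 2) fits (1, 2, 3); releases (3, 0, 1), pool now (4, 2, 4)
  T_g: need (0, 1, 2) fits (4, 2, 4); releases (0, 1, 3), pool now (4, 3, 7)
  T_f: need (2, 1, 5) fits (4, 3, 7); releases (0, 0, 1), pool now (4, 3, 8)
(3) The exact count: 8 of the possible complete orderings are safe sequences.


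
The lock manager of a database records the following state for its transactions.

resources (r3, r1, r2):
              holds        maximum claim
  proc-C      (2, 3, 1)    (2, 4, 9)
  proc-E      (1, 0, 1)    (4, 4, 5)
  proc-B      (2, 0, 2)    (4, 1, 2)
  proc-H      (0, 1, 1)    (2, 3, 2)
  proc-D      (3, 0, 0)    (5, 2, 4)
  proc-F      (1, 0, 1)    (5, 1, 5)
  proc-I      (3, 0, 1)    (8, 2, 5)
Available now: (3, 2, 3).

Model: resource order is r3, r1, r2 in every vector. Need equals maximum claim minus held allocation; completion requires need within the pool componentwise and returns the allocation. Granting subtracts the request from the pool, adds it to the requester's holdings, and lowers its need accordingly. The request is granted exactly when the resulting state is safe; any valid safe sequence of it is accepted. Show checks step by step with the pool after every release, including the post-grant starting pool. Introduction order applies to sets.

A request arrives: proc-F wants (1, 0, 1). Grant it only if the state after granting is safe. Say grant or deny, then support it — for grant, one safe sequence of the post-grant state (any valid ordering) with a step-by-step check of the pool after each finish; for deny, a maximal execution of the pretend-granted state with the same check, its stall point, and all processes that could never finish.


GRANT — the state after the grant stays safe, e.g. via proc-B, proc-F, proc-H, proc-D, proc-I, proc-C, proc-E.
Key observation: the grant leaves (2, 2, 2) free — enough for proc-B, whose release restarts the cascade.
Check on the post-grant state, step by step:
  pool = (2, 2, 2)
  run proc-B (needs (2, 1, 0), free (2, 2, 2)); after release of (2, 0, 2) the pool is (4, 2, 4)
  run proc-F (needs (3, 1, 3), free (4, 2, 4)); after release of (2, 0, 2) the pool is (6, 2, 6)
  run proc-H (needs (2, 2, 1), free (6, 2, 6)); after release of (0, 1, 1) the pool is (6, 3, 7)
  run proc-D (needs (2, 2, 4), free (6, 3, 7)); after release of (3, 0, 0) the pool is (9, 3, 7)
  run proc-I (needs (5, 2, 4), free (9, 3, 7)); after release of (3, 0, 1) the pool is (12, 3, 8)
  run proc-C (needs (0, 1, 8), free (12, 3, 8)); after release of (2, 3, 1) the pool is (14, 6, 9)
  run proc-E (needs (3, 4, 4), free (14, 6, 9)); after release of (1, 0, 1) the pool is (15, 6, 10)


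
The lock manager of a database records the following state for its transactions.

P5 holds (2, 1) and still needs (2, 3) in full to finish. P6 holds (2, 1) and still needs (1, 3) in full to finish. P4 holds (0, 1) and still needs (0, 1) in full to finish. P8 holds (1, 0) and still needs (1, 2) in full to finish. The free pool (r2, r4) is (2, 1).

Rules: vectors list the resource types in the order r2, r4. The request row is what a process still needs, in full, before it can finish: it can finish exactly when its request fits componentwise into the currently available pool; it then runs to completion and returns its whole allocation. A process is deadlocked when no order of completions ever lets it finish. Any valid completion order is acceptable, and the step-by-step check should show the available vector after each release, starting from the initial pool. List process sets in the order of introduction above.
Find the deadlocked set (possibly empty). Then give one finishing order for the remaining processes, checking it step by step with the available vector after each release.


The deadlocked set is P5 and P6.
Key observation: after P4, P8 complete, (3, 2) is the best the pool ever gets, yet each leftover process wants more r4.
A valid finishing order for the others: P4, P8. Check, step by step:
  pool = (2, 1)
  run P4 (needs (0, 1), free (2, 1)); after release of (0, 1) the pool is (2, 2)
  run P8 (needs (1, 2), free (2, 2)); after release of (1, 0) the pool is (3, 2)
The blocked processes can never fit:
  P5 cannot run: need (2, 3) vs free (3, 2) (insufficient r4)
  P6 cannot run: need (1, 3) vs free (3, 2) (insufficient r4)


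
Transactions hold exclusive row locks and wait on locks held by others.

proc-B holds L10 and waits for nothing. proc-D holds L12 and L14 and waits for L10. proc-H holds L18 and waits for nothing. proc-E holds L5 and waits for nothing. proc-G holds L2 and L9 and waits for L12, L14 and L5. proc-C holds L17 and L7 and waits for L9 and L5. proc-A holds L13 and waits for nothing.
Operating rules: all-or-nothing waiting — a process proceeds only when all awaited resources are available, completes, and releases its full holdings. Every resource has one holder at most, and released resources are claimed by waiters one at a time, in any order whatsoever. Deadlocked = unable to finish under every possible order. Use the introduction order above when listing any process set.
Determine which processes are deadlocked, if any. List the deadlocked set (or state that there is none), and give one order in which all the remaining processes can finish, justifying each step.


Nothing here is deadlocked.
Key observation: every chain of waits terminates; starting from the processes that wait on nothing, all the rest unlock in turn.
One completion order for the rest: proc-E, proc-B, proc-H, proc-D, proc-G, proc-C, proc-A.
Check, step by step:
  run proc-E (it waits on nothing); releases L5
  run proc-B (it waits on nothing); releases L10
  run proc-H (it waits on nothing); releases L18
  proc-D waits on L10 — all released -> runs and releases L12 and L14
  proc-G waits on L12, L14 and L5 — all released -> runs and releases L2 and L9
  proc-C waits on L9 and L5 — all released -> runs and releases L17 and L7
  run proc-A (it waits on nothing); releases L13


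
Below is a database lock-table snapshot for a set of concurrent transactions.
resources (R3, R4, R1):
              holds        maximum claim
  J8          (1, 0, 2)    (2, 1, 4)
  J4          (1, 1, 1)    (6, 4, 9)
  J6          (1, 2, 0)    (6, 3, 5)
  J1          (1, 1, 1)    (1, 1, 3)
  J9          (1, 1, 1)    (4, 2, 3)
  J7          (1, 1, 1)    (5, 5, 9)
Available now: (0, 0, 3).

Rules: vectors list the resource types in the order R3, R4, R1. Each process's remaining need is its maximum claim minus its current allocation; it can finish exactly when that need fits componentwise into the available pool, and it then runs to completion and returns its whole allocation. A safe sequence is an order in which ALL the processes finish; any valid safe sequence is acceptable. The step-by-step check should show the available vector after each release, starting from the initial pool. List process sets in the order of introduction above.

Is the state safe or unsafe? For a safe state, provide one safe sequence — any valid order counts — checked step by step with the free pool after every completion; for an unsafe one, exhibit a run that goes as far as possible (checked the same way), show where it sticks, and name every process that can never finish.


UNSAFE — no complete ordering exists.
Key observation: the pool after J1, J8 is (2, 1, 6); every surviving request exceeds it in R3, so progress ends there.
Going as far as possible: J1, J8; after that, nothing fits. Verifying each step:
  pool = (0, 0, 3)
  J1 needs (0, 0, 2) <= (0, 0, 3) -> finishes; pool += (1, 1, 1) = (1, 1, 4)
  J8 needs (1, 1, 2) <= (1, 1, 4) -> finishes; pool += (1, 0, 2) = (2, 1, 6)
  J4 still needs (5, 3, 8) but only (2, 1, 6) is free — short on R3, R4 and R1
  J6 still needs (5, 1, 5) but only (2, 1, 6) is free — short on R3
  J9 still needs (3, 1, 2) but only (2, 1, 6) is free — short on R3
  J7 still needs (4, 4, 8) but only (2, 1, 6) is free — short on R3, R4 and R1
Never able to finish: J4, J6, J9 and J7.


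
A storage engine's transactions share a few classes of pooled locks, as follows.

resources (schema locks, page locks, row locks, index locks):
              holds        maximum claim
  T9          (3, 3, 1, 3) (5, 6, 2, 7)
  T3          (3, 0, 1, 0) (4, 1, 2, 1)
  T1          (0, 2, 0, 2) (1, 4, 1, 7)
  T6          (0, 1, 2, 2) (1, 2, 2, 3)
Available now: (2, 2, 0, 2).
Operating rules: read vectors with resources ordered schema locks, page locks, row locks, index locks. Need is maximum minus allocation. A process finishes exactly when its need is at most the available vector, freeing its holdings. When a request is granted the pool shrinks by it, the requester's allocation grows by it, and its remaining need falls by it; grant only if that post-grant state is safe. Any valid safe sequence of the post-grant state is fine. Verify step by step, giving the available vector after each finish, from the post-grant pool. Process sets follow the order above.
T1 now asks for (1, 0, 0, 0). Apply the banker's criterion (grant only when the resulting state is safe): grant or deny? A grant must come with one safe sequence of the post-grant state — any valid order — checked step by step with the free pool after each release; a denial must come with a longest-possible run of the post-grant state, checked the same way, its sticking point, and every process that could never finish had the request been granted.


GRANT: granting preserves safety; a valid post-grant sequence is T6, T3, T9, T1.
Key observation: the grant leaves (1, 2, 0, 2) free — enough for T6, whose release restarts the cascade.
Check on the post-grant state, step by step:
  pool = (1, 2, 0, 2)
  T6: need (1, 1, 0, 1) fits (1, 2, 0, 2); releases (0, 1, 2, 2), pool now (1, 3, 2, 4)
  T3: need (1, 1, 1, 1) fits (1, 3, 2, 4); releases (3, 0, 1, 0), pool now (4, 3, 3, 4)
  T9: need (2, 3, 1, 4) fits (4, 3, 3, 4); releases (3, 3, 1, 3), pool now (7, 6, 4, 7)
  T1: need (0, 2, 1, 5) fits (7, 6, 4, 7); releases (1, 2, 0, 2), pool now (8, 8, 4, 9)


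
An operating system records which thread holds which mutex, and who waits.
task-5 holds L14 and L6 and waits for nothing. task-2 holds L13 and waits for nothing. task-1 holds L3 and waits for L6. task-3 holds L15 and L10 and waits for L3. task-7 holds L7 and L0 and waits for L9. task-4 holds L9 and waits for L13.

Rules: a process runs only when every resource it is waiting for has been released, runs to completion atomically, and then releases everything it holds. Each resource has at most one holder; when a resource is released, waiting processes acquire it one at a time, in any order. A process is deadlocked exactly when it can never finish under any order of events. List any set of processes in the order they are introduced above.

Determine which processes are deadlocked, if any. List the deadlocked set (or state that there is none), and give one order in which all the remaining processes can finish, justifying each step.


Nothing here is deadlocked.
Key observation: although several processes wait, no cycle exists — each chain bottoms out at a free runner.
One completion order for the rest: task-5, task-1, task-2, task-3, task-4, task-7.
Step-by-step check:
  task-5 waits on nothing -> runs at once and releases L14 and L6
  task-1 waits on L6 — all released -> runs and releases L3
  task-2 waits on nothing -> runs at once and releases L13
  task-3 waits on L3 — all released -> runs and releases L15 and L10
  task-4 waits on L13 — all released -> runs and releases L9
  task-7 waits on L9 — all released -> runs and releases L7 and L0


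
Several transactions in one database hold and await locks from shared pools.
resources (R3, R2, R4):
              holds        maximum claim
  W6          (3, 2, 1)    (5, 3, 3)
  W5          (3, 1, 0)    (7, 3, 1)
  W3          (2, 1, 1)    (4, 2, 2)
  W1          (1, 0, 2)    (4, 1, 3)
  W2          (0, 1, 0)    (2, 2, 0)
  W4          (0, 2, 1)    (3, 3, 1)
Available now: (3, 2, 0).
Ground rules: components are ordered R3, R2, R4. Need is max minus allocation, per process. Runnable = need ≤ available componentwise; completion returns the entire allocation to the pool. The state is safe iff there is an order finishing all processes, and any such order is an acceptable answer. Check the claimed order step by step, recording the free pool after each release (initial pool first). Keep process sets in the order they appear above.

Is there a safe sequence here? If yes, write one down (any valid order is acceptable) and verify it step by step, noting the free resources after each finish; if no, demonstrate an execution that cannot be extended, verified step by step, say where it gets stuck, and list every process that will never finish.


SAFE, for example via the order W4, W2, W3, W1, W6, W5.
Key observation: at W4 the run first touches a limit — (3, 1, 0) against (3, 2, 0), exact on a resource it actually requests.
Walking it through:
  pool = (3, 2, 0)
  run W4 (needs (3, 1, 0), free (3, 2, 0)); after release of (0, 2, 1) the pool is (3, 4, 1)
  run W2 (needs (2, 1, 0), free (3, 4, 1)); after release of (0, 1, 0) the pool is (3, 5, 1)
  run W3 (needs (2, 1, 1), free (3, 5, 1)); after release of (2, 1, 1) the pool is (5, 6, 2)
  run W1 (needs (3, 1, 1), free (5, 6, 2)); after release of (1, 0, 2) the pool is (6, 6, 4)
  run W6 (needs (2, 1, 2), free (6, 6, 4)); after release of (3, 2, 1) the pool is (9, 8, 5)
  run W5 (needs (4, 2, 1), free (9, 8, 5)); after release of (3, 1, 0) the pool is (12, 9, 5)


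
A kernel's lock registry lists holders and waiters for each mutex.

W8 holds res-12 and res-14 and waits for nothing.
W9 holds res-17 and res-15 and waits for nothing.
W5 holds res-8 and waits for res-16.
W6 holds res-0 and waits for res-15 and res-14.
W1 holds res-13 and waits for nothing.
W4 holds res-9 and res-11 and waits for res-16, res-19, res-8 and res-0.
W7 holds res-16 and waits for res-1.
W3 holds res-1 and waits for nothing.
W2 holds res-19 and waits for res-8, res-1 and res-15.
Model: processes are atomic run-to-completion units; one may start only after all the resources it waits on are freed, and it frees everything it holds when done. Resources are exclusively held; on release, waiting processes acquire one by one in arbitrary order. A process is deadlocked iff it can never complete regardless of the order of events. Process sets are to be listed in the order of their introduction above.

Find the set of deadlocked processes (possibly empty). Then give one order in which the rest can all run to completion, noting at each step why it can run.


Nothing here is deadlocked.
Key observation: all waits point, directly or indirectly, at processes that can finish, so nothing is permanently blocked.
A valid finishing order for the others: W8, W1, W3, W9, W6, W7, W5, W2, W4.
Verifying each step:
  W8: no waits; runs immediately, freeing res-12 and res-14
  W1: no waits; runs immediately, freeing res-13
  W3: no waits; runs immediately, freeing res-1
  W9: no waits; runs immediately, freeing res-17 and res-15
  W6 waits on res-15 and res-14 — all released -> runs and releases res-0
  W7 waits on res-1 — all released -> runs and releases res-16
  W5 waits on res-16 — all released -> runs and releases res-8
  W2 waits on res-8, res-1 and res-15 — all released -> runs and releases res-19
  W4 waits on res-16, res-19, res-8 and res-0 — all released -> runs and releases res-9 and res-11


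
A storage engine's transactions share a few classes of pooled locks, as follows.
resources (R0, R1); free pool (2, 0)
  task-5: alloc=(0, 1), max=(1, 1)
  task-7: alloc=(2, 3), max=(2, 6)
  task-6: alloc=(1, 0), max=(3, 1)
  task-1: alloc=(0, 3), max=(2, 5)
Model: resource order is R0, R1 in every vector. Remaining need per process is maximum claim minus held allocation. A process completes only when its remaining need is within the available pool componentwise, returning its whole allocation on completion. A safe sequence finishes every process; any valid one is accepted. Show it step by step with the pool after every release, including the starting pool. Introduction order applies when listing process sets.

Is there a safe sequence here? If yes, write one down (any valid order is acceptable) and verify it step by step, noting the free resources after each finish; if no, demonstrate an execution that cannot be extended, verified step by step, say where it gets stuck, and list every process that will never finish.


UNSAFE — no complete ordering exists.
Key observation: the pool after task-5, task-6 is (3, 1); every surviving request exceeds it in R1, so progress ends there.
A maximal execution: task-5, task-6 — then nothing else fits. Walking it through:
  pool = (2, 0)
  task-5 needs (1, 0) <= (2, 0) -> finishes; pool += (0, 1) = (2, 1)
  task-6 needs (2, 1) <= (2, 1) -> finishes; pool += (1, 0) = (3, 1)
  task-7 still needs (0, 3) but only (3, 1) is free — short on R1
  task-1 still needs (2, 2) but only (3, 1) is free — short on R1
Processes that can never finish: task-7 and task-1.
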